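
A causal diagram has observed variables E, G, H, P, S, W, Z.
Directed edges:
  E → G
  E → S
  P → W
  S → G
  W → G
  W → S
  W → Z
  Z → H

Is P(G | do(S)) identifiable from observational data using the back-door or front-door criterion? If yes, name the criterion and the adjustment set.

desc(S)\{S}={G}; candidates ⊆ {E,H,P,W,Z}.
size 0: {}; under {} S still reaches {E,G,H,P,W,Z} ∋ G.
size 1: {E}, {H}, {P} …(+2); under {E} S still reaches {G,H,P,W,Z} ∋ G.
{E,W}: S⊥G given {E,W} in G with S→· removed — back-door holds.
P(G|do(S)) = Σ_{E,W} P(G|S,E,W)·P(E,W).

P(G|do(S)): backdoor, adjust for {E, W}.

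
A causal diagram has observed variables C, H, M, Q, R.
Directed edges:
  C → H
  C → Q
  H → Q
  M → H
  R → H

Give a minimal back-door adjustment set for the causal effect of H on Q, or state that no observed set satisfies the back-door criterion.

desc(H)\{H}={Q}; candidates ⊆ {C,M,R}.
size 0: {}; under {} H still reaches {C,M,Q,R} ∋ Q.
{C}: H⊥Q given {C} in G with H→· removed — back-door holds.

H→Q: minimal back-door set {C}.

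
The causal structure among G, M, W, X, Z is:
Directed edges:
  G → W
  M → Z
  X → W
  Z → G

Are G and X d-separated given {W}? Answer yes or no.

No — G and X are d-connected given {W}.

Bayes-Ball from G | {W} reaches {M,X,Z}.
X ∈ reach(G|{W}) ⇒ G ⊥̸ X | {W}.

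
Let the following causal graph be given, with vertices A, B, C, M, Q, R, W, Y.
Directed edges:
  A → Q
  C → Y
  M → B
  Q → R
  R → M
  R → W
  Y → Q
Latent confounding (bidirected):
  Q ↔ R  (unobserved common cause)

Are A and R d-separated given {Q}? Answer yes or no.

No — A and R are d-connected given {Q}.

Bayes-Ball from A | {Q} reaches {B,C,M,R,W,Y}.
R ∈ reach(A|{Q}) ⇒ A ⊥̸ R | {Q}.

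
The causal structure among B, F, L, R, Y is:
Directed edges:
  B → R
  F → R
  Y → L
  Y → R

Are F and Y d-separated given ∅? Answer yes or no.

Yes — F ⊥ Y | ∅.

Bayes-Ball from F | ∅ reaches {R}.
Y ∉ reach(F|∅) ⇒ F ⊥ Y | ∅.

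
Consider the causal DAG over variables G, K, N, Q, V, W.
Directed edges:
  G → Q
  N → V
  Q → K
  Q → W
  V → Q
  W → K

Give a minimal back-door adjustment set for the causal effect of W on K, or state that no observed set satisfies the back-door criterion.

desc(W)\{W}={K}; candidates ⊆ {G,N,Q,V}.
size 0: {}; under {} W still reaches {G,K,N,Q,V} ∋ K.
{Q}: W⊥K given {Q} in G with W→· removed — back-door holds.

W→K: minimal back-door set {Q}.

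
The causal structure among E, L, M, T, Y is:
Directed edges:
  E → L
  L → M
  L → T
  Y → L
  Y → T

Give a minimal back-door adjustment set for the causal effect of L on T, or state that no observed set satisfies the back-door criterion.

L→T: minimal back-door set {Y}.

desc(L)\{L}={M,T}; candidates ⊆ {E,Y}.
size 0: {}; under {} L still reaches {E,T,Y} ∋ T.
{Y}: L⊥T given {Y} in G with L→· removed — back-door holds.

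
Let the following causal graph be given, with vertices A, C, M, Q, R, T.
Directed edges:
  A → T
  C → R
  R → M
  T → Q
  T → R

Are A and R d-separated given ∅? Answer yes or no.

No — A and R are d-connected given ∅.

Bayes-Ball from A | ∅ reaches {M,Q,R,T}.
R ∈ reach(A|∅) ⇒ A ⊥̸ R | ∅.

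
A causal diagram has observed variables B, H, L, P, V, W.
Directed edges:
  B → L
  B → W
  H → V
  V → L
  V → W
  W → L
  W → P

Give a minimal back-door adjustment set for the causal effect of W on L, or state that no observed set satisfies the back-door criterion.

W→L: minimal back-door set {B, V}.

desc(W)\{W}={L,P}; candidates ⊆ {B,H,V}.
size 0: {}; under {} W still reaches {B,H,L,V} ∋ L.
size 1: {B}, {H}, {V}; under {B} W still reaches {H,L,V} ∋ L.
{B,V}: W⊥L given {B,V} in G with W→· removed — back-door holds.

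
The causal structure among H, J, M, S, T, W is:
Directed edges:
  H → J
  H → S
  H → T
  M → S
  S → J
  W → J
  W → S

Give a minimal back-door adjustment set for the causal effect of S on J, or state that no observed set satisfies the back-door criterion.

S→J: minimal back-door set {H, W}.

desc(S)\{S}={J}; candidates ⊆ {H,M,T,W}.
size 0: {}; under {} S still reaches {H,J,M,T,W} ∋ J.
size 1: {H}, {M}, {T} …(+1); under {H} S still reaches {J,M,W} ∋ J.
{H,W}: S⊥J given {H,W} in G with S→· removed — back-door holds.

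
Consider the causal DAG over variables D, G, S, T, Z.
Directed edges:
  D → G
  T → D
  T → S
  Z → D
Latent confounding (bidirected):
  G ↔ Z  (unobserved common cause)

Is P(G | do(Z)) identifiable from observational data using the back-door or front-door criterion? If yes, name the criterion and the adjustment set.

P(G|do(Z)): frontdoor, adjust for {D}.

desc(Z)\{Z}={D,G}; candidates ⊆ {S,T}.
Z↔G: latent back-door arc(s) into Z.
size 0: {}; under {} Z still reaches {G} ∋ G.
size 1: {S}, {T}; under {S} Z still reaches {G} ∋ G.
size 2: {S,T}; under {S,T} Z still reaches {G} ∋ G.
Z↔G cannot be blocked by any observed set — no back-door set.
{D}: (i) intercepts every directed Z→G path; (ii) no back-door Z→{D}; (iii) {Z} blocks every back-door {D}→G. Front-door holds.
P(G|do(Z)) = Σ_{D} P(D|Z) Σ_{Z'} P(G|D,Z')P(Z').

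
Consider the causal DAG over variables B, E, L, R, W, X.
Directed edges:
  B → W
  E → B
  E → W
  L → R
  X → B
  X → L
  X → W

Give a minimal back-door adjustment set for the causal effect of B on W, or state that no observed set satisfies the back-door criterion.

B→W: minimal back-door set {E, X}.

desc(B)\{B}={W}; candidates ⊆ {E,L,R,X}.
size 0: {}; under {} B still reaches {E,L,R,W,X} ∋ W.
size 1: {E}, {L}, {R} …(+1); under {E} B still reaches {L,R,W,X} ∋ W.
{E,X}: B⊥W given {E,X} in G with B→· removed — back-door holds.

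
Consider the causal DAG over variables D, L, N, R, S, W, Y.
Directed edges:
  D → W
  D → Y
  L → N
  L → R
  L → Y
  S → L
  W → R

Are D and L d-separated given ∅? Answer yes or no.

Yes — D ⊥ L | ∅.

Bayes-Ball from D | ∅ reaches {R,W,Y}.
L ∉ reach(D|∅) ⇒ D ⊥ L | ∅.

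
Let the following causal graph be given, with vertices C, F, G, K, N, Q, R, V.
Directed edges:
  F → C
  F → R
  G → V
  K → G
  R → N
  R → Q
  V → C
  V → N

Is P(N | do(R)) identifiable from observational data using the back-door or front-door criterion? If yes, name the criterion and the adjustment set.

desc(R)\{R}={N,Q}; candidates ⊆ {C,F,G,K,V}.
∅: R⊥N given ∅ in G with R→· removed — back-door holds.
P(N|do(R)) = P(N|R) — no adjustment needed.

P(N|do(R)): backdoor, adjust for ∅.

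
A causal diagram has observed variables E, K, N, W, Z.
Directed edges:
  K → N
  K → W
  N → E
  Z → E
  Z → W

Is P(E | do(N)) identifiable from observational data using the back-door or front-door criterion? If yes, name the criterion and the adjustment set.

desc(N)\{N}={E}; candidates ⊆ {K,W,Z}.
∅: N⊥E given ∅ in G with N→· removed — back-door holds.
P(E|do(N)) = P(E|N) — no adjustment needed.

P(E|do(N)): backdoor, adjust for ∅.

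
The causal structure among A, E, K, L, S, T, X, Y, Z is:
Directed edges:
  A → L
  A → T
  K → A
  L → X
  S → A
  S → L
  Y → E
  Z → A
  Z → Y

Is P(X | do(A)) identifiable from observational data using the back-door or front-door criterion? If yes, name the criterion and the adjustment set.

P(X|do(A)): backdoor, adjust for {S}.

desc(A)\{A}={L,T,X}; candidates ⊆ {E,K,S,Y,Z}.
size 0: {}; under {} A still reaches {E,K,L,S,X,Y,Z} ∋ X.
{S}: A⊥X given {S} in G with A→· removed — back-door holds.
P(X|do(A)) = Σ_{S} P(X|A,S)·P(S).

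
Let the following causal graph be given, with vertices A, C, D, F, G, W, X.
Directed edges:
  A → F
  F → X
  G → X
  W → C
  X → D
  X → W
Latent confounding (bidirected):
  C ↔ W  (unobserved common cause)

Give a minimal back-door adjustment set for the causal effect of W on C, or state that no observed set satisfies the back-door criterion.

desc(W)\{W}={C}; candidates ⊆ {A,D,F,G,X}.
W↔C: latent back-door arc(s) into W.
size 0: {}; under {} W still reaches {A,C,D,F,G,X} ∋ C.
size 1: {A}, {D}, {F} …(+2); under {A} W still reaches {C,D,F,G,X} ∋ C.
size 2: {A,D}, {A,F}, {A,G} …(+7); under {A,D} W still reaches {C,F,G,X} ∋ C.
W↔C cannot be blocked by any observed set — no back-door set.

W→C: no observed back-door set.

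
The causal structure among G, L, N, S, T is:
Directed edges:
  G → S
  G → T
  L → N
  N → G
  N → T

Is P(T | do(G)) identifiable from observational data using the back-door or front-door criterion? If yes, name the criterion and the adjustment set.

P(T|do(G)): backdoor, adjust for {N}.

desc(G)\{G}={S,T}; candidates ⊆ {L,N}.
size 0: {}; under {} G still reaches {L,N,T} ∋ T.
{N}: G⊥T given {N} in G with G→· removed — back-door holds.
P(T|do(G)) = Σ_{N} P(T|G,N)·P(N).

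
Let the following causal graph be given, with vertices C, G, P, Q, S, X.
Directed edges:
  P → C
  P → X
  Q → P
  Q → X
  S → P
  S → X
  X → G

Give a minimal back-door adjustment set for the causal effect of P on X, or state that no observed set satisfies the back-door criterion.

desc(P)\{P}={C,G,X}; candidates ⊆ {Q,S}.
size 0: {}; under {} P still reaches {G,Q,S,X} ∋ X.
size 1: {Q}, {S}; under {Q} P still reaches {G,S,X} ∋ X.
{Q,S}: P⊥X given {Q,S} in G with P→· removed — back-door holds.

P→X: minimal back-door set {Q, S}.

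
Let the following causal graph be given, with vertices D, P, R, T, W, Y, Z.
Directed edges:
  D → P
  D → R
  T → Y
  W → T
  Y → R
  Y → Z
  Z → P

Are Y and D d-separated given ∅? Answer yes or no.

Yes — Y ⊥ D | ∅.

Bayes-Ball from Y | ∅ reaches {P,R,T,W,Z}.
D ∉ reach(Y|∅) ⇒ Y ⊥ D | ∅.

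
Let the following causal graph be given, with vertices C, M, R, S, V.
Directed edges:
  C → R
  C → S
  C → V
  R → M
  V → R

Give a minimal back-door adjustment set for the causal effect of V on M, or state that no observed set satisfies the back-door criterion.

desc(V)\{V}={M,R}; candidates ⊆ {C,S}.
size 0: {}; under {} V still reaches {C,M,R,S} ∋ M.
{C}: V⊥M given {C} in G with V→· removed — back-door holds.

V→M: minimal back-door set {C}.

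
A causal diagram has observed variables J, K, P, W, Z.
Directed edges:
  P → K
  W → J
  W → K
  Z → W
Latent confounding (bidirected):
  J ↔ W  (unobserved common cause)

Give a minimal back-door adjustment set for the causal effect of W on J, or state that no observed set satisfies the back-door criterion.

desc(W)\{W}={J,K}; candidates ⊆ {P,Z}.
W↔J: latent back-door arc(s) into W.
size 0: {}; under {} W still reaches {J,Z} ∋ J.
size 1: {P}, {Z}; under {P} W still reaches {J,Z} ∋ J.
size 2: {P,Z}; under {P,Z} W still reaches {J} ∋ J.
W↔J cannot be blocked by any observed set — no back-door set.

W→J: no observed back-door set.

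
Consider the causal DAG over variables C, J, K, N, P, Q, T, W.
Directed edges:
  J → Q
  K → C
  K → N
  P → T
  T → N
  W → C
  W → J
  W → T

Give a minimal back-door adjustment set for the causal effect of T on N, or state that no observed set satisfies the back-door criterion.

T→N: minimal back-door set ∅.

desc(T)\{T}={N}; candidates ⊆ {C,J,K,P,Q,W}.
∅: T⊥N given ∅ in G with T→· removed — back-door holds.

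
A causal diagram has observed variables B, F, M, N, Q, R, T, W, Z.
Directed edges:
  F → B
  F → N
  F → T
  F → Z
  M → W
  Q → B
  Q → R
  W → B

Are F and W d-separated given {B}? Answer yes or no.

Bayes-Ball from F | {B} reaches {M,N,Q,R,T,W,Z}.
W ∈ reach(F|{B}) ⇒ F ⊥̸ W | {B}.

No — F and W are d-connected given {B}.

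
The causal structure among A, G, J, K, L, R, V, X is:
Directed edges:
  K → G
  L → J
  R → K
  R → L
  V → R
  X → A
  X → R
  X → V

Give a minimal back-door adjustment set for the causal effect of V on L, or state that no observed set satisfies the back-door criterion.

V→L: minimal back-door set {X}.

desc(V)\{V}={G,J,K,L,R}; candidates ⊆ {A,X}.
size 0: {}; under {} V still reaches {A,G,J,K,L,R,X} ∋ L.
{X}: V⊥L given {X} in G with V→· removed — back-door holds.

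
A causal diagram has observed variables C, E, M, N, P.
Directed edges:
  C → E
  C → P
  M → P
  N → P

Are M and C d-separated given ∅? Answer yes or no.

Yes — M ⊥ C | ∅.

Bayes-Ball from M | ∅ reaches {P}.
C ∉ reach(M|∅) ⇒ M ⊥ C | ∅.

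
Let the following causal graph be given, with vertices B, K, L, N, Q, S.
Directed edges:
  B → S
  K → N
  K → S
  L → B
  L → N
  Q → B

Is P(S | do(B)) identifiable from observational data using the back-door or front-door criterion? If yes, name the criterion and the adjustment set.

P(S|do(B)): backdoor, adjust for ∅.

desc(B)\{B}={S}; candidates ⊆ {K,L,N,Q}.
∅: B⊥S given ∅ in G with B→· removed — back-door holds.
P(S|do(B)) = P(S|B) — no adjustment needed.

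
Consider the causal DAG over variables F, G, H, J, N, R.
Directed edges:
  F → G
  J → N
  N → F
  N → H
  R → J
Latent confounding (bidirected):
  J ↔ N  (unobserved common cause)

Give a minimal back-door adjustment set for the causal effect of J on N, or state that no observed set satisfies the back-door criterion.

desc(J)\{J}={F,G,H,N}; candidates ⊆ {R}.
J↔N: latent back-door arc(s) into J.
size 0: {}; under {} J still reaches {F,G,H,N,R} ∋ N.
size 1: {R}; under {R} J still reaches {F,G,H,N} ∋ N.
J↔N cannot be blocked by any observed set — no back-door set.

J→N: no observed back-door set.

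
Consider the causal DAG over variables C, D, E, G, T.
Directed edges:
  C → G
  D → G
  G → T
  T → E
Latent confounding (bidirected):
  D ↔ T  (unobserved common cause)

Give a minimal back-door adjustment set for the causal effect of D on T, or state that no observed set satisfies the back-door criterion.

desc(D)\{D}={E,G,T}; candidates ⊆ {C}.
D↔T: latent back-door arc(s) into D.
size 0: {}; under {} D still reaches {E,T} ∋ T.
size 1: {C}; under {C} D still reaches {E,T} ∋ T.
D↔T cannot be blocked by any observed set — no back-door set.

D→T: no observed back-door set.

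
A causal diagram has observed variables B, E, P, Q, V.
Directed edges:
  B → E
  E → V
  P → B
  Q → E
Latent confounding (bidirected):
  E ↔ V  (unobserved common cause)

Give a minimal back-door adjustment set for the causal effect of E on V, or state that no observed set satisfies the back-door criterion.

desc(E)\{E}={V}; candidates ⊆ {B,P,Q}.
E↔V: latent back-door arc(s) into E.
size 0: {}; under {} E still reaches {B,P,Q,V} ∋ V.
size 1: {B}, {P}, {Q}; under {B} E still reaches {Q,V} ∋ V.
size 2: {B,P}, {B,Q}, {P,Q}; under {B,P} E still reaches {Q,V} ∋ V.
E↔V cannot be blocked by any observed set — no back-door set.

E→V: no observed back-door set.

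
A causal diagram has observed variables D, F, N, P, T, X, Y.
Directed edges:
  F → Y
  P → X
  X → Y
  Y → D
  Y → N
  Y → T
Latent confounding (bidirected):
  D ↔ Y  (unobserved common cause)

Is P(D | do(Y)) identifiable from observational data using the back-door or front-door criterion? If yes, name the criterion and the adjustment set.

P(D|do(Y)): not identifiable (no BD/FD set).

desc(Y)\{Y}={D,N,T}; candidates ⊆ {F,P,X}.
Y↔D: latent back-door arc(s) into Y.
size 0: {}; under {} Y still reaches {D,F,P,X} ∋ D.
size 1: {F}, {P}, {X}; under {F} Y still reaches {D,P,X} ∋ D.
size 2: {F,P}, {F,X}, {P,X}; under {F,P} Y still reaches {D,X} ∋ D.
Y↔D cannot be blocked by any observed set — no back-door set.
No mediator lies on a directed Y→…→D path.
Neither criterion identifies P(D|do(Y)) in this graph.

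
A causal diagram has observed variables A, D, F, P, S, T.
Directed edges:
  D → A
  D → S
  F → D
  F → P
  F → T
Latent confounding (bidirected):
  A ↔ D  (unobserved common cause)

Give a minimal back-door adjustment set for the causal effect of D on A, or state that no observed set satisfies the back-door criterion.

D→A: no observed back-door set.

desc(D)\{D}={A,S}; candidates ⊆ {F,P,T}.
D↔A: latent back-door arc(s) into D.
size 0: {}; under {} D still reaches {A,F,P,T} ∋ A.
size 1: {F}, {P}, {T}; under {F} D still reaches {A} ∋ A.
size 2: {F,P}, {F,T}, {P,T}; under {F,P} D still reaches {A} ∋ A.
D↔A cannot be blocked by any observed set — no back-door set.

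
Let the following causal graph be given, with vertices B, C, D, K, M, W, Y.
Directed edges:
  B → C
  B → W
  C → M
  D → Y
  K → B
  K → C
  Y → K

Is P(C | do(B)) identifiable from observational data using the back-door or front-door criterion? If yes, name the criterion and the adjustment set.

desc(B)\{B}={C,M,W}; candidates ⊆ {D,K,Y}.
size 0: {}; under {} B still reaches {C,D,K,M,Y} ∋ C.
{K}: B⊥C given {K} in G with B→· removed — back-door holds.
P(C|do(B)) = Σ_{K} P(C|B,K)·P(K).

P(C|do(B)): backdoor, adjust for {K}.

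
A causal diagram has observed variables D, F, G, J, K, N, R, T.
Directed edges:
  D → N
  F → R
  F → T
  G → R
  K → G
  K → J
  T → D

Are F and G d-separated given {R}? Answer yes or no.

No — F and G are d-connected given {R}.

Bayes-Ball from F | {R} reaches {D,G,J,K,N,T}.
G ∈ reach(F|{R}) ⇒ F ⊥̸ G | {R}.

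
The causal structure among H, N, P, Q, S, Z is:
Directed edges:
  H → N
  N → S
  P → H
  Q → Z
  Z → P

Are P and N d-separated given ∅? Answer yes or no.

No — P and N are d-connected given ∅.

Bayes-Ball from P | ∅ reaches {H,N,Q,S,Z}.
N ∈ reach(P|∅) ⇒ P ⊥̸ N | ∅.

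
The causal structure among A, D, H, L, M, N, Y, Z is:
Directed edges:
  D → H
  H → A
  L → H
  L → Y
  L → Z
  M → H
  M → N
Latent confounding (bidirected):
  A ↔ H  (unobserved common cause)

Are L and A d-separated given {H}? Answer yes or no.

No — L and A are d-connected given {H}.

Bayes-Ball from L | {H} reaches {A,D,M,N,Y,Z}.
A ∈ reach(L|{H}) ⇒ L ⊥̸ A | {H}.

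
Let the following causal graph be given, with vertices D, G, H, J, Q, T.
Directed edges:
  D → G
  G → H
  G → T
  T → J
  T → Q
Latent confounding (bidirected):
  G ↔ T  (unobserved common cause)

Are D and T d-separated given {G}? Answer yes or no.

Bayes-Ball from D | {G} reaches {J,Q,T}.
T ∈ reach(D|{G}) ⇒ D ⊥̸ T | {G}.

No — D and T are d-connected given {G}.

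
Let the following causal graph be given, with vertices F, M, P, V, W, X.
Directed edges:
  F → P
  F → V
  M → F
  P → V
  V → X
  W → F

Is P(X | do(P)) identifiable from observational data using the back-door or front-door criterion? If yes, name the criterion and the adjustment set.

desc(P)\{P}={V,X}; candidates ⊆ {F,M,W}.
size 0: {}; under {} P still reaches {F,M,V,W,X} ∋ X.
{F}: P⊥X given {F} in G with P→· removed — back-door holds.
P(X|do(P)) = Σ_{F} P(X|P,F)·P(F).

P(X|do(P)): backdoor, adjust for {F}.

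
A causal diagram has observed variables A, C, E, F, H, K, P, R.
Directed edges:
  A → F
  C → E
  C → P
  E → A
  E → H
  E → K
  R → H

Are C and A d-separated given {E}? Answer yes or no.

Yes — C ⊥ A | {E}.

Bayes-Ball from C | {E} reaches {P}.
A ∉ reach(C|{E}) ⇒ C ⊥ A | {E}.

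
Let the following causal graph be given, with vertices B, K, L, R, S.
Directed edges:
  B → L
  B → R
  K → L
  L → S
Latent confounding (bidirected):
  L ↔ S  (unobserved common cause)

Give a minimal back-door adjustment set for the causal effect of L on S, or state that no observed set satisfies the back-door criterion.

desc(L)\{L}={S}; candidates ⊆ {B,K,R}.
L↔S: latent back-door arc(s) into L.
size 0: {}; under {} L still reaches {B,K,R,S} ∋ S.
size 1: {B}, {K}, {R}; under {B} L still reaches {K,S} ∋ S.
size 2: {B,K}, {B,R}, {K,R}; under {B,K} L still reaches {S} ∋ S.
L↔S cannot be blocked by any observed set — no back-door set.

L→S: no observed back-door set.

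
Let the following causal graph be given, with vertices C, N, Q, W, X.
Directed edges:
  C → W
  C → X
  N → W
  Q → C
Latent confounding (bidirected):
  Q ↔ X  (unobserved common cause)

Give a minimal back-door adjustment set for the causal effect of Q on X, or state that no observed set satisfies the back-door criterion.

desc(Q)\{Q}={C,W,X}; candidates ⊆ {N}.
Q↔X: latent back-door arc(s) into Q.
size 0: {}; under {} Q still reaches {X} ∋ X.
size 1: {N}; under {N} Q still reaches {X} ∋ X.
Q↔X cannot be blocked by any observed set — no back-door set.

Q→X: no observed back-door set.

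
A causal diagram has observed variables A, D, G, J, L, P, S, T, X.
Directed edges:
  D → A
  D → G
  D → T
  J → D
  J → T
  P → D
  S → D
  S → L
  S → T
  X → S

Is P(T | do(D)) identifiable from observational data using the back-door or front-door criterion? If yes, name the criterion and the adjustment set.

P(T|do(D)): backdoor, adjust for {J, S}.

desc(D)\{D}={A,G,T}; candidates ⊆ {J,L,P,S,X}.
size 0: {}; under {} D still reaches {J,L,P,S,T,X} ∋ T.
size 1: {J}, {L}, {P} …(+2); under {J} D still reaches {L,P,S,T,X} ∋ T.
{J,S}: D⊥T given {J,S} in G with D→· removed — back-door holds.
P(T|do(D)) = Σ_{J,S} P(T|D,J,S)·P(J,S).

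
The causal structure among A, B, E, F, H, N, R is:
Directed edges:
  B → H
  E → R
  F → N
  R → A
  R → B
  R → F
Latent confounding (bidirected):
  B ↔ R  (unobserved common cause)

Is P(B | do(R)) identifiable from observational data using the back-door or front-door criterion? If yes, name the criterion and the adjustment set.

P(B|do(R)): not identifiable (no BD/FD set).

desc(R)\{R}={A,B,F,H,N}; candidates ⊆ {E}.
R↔B: latent back-door arc(s) into R.
size 0: {}; under {} R still reaches {B,E,H} ∋ B.
size 1: {E}; under {E} R still reaches {B,H} ∋ B.
R↔B cannot be blocked by any observed set — no back-door set.
No mediator lies on a directed R→…→B path.
Neither criterion identifies P(B|do(R)) in this graph.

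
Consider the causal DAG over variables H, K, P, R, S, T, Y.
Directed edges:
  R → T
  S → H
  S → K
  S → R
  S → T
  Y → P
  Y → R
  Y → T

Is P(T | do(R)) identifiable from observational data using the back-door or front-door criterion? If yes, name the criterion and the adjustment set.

P(T|do(R)): backdoor, adjust for {S, Y}.

desc(R)\{R}={T}; candidates ⊆ {H,K,P,S,Y}.
size 0: {}; under {} R still reaches {H,K,P,S,T,Y} ∋ T.
size 1: {H}, {K}, {P} …(+2); under {H} R still reaches {K,P,S,T,Y} ∋ T.
{S,Y}: R⊥T given {S,Y} in G with R→· removed — back-door holds.
P(T|do(R)) = Σ_{S,Y} P(T|R,S,Y)·P(S,Y).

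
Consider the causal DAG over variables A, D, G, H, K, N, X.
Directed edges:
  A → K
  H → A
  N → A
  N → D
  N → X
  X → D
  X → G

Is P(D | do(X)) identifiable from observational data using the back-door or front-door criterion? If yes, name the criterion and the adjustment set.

desc(X)\{X}={D,G}; candidates ⊆ {A,H,K,N}.
size 0: {}; under {} X still reaches {A,D,K,N} ∋ D.
{N}: X⊥D given {N} in G with X→· removed — back-door holds.
P(D|do(X)) = Σ_{N} P(D|X,N)·P(N).

P(D|do(X)): backdoor, adjust for {N}.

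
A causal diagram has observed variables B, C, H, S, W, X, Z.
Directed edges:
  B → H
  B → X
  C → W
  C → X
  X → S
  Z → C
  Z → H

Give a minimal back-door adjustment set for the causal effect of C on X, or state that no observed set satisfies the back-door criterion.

C→X: minimal back-door set ∅.

desc(C)\{C}={S,W,X}; candidates ⊆ {B,H,Z}.
∅: C⊥X given ∅ in G with C→· removed — back-door holds.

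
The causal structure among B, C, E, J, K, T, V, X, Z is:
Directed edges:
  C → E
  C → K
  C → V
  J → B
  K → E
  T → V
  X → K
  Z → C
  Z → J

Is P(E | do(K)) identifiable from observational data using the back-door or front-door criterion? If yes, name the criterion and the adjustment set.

P(E|do(K)): backdoor, adjust for {C}.

desc(K)\{K}={E}; candidates ⊆ {B,C,J,T,V,X,Z}.
size 0: {}; under {} K still reaches {B,C,E,J,V,X,Z} ∋ E.
{C}: K⊥E given {C} in G with K→· removed — back-door holds.
P(E|do(K)) = Σ_{C} P(E|K,C)·P(C).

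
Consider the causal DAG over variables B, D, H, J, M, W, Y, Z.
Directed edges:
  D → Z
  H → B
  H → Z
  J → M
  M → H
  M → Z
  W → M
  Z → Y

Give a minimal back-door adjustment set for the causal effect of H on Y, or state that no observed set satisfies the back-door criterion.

desc(H)\{H}={B,Y,Z}; candidates ⊆ {D,J,M,W}.
size 0: {}; under {} H still reaches {J,M,W,Y,Z} ∋ Y.
{M}: H⊥Y given {M} in G with H→· removed — back-door holds.

H→Y: minimal back-door set {M}.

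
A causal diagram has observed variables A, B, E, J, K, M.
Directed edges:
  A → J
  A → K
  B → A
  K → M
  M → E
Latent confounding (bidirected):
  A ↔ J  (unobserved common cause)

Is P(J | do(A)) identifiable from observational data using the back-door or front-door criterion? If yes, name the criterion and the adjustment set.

desc(A)\{A}={E,J,K,M}; candidates ⊆ {B}.
A↔J: latent back-door arc(s) into A.
size 0: {}; under {} A still reaches {B,J} ∋ J.
size 1: {B}; under {B} A still reaches {J} ∋ J.
A↔J cannot be blocked by any observed set — no back-door set.
No mediator lies on a directed A→…→J path.
Neither criterion identifies P(J|do(A)) in this graph.

P(J|do(A)): not identifiable (no BD/FD set).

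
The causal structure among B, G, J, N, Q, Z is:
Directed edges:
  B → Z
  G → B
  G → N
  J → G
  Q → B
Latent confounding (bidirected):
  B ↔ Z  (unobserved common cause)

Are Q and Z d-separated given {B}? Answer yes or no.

Bayes-Ball from Q | {B} reaches {G,J,N,Z}.
Z ∈ reach(Q|{B}) ⇒ Q ⊥̸ Z | {B}.

No — Q and Z are d-connected given {B}.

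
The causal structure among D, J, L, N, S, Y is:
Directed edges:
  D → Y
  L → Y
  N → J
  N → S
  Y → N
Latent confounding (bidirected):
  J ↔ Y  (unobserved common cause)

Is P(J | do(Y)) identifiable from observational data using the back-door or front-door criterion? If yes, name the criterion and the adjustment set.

desc(Y)\{Y}={J,N,S}; candidates ⊆ {D,L}.
Y↔J: latent back-door arc(s) into Y.
size 0: {}; under {} Y still reaches {D,J,L} ∋ J.
size 1: {D}, {L}; under {D} Y still reaches {J,L} ∋ J.
size 2: {D,L}; under {D,L} Y still reaches {J} ∋ J.
Y↔J cannot be blocked by any observed set — no back-door set.
{N}: (i) intercepts every directed Y→J path; (ii) no back-door Y→{N}; (iii) {Y} blocks every back-door {N}→J. Front-door holds.
P(J|do(Y)) = Σ_{N} P(N|Y) Σ_{Y'} P(J|N,Y')P(Y').

P(J|do(Y)): frontdoor, adjust for {N}.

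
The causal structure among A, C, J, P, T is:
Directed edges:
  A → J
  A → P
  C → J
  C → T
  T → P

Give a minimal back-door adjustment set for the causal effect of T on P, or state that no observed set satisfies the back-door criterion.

T→P: minimal back-door set ∅.

desc(T)\{T}={P}; candidates ⊆ {A,C,J}.
∅: T⊥P given ∅ in G with T→· removed — back-door holds.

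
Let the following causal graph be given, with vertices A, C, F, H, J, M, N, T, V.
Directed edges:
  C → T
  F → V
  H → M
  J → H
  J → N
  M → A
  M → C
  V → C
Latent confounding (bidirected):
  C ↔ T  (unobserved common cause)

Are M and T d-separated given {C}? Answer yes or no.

No — M and T are d-connected given {C}.

Bayes-Ball from M | {C} reaches {A,F,H,J,N,T,V}.
T ∈ reach(M|{C}) ⇒ M ⊥̸ T | {C}.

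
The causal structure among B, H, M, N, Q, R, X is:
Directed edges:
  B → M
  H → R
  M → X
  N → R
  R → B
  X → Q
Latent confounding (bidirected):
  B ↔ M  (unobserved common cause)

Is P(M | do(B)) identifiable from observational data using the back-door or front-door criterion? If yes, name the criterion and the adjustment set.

desc(B)\{B}={M,Q,X}; candidates ⊆ {H,N,R}.
B↔M: latent back-door arc(s) into B.
size 0: {}; under {} B still reaches {H,M,N,Q,R,X} ∋ M.
size 1: {H}, {N}, {R}; under {H} B still reaches {M,N,Q,R,X} ∋ M.
size 2: {H,N}, {H,R}, {N,R}; under {H,N} B still reaches {M,Q,R,X} ∋ M.
B↔M cannot be blocked by any observed set — no back-door set.
No mediator lies on a directed B→…→M path.
Neither criterion identifies P(M|do(B)) in this graph.

P(M|do(B)): not identifiable (no BD/FD set).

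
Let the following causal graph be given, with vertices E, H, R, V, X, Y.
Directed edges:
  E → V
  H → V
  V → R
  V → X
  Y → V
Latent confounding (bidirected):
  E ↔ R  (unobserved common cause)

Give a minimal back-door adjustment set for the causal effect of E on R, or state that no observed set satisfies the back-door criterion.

E→R: no observed back-door set.

desc(E)\{E}={R,V,X}; candidates ⊆ {H,Y}.
E↔R: latent back-door arc(s) into E.
size 0: {}; under {} E still reaches {R} ∋ R.
size 1: {H}, {Y}; under {H} E still reaches {R} ∋ R.
size 2: {H,Y}; under {H,Y} E still reaches {R} ∋ R.
E↔R cannot be blocked by any observed set — no back-door set.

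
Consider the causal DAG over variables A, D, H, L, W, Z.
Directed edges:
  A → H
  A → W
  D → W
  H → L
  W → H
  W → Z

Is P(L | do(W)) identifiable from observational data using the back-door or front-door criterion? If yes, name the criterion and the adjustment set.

desc(W)\{W}={H,L,Z}; candidates ⊆ {A,D}.
size 0: {}; under {} W still reaches {A,D,H,L} ∋ L.
{A}: W⊥L given {A} in G with W→· removed — back-door holds.
P(L|do(W)) = Σ_{A} P(L|W,A)·P(A).

P(L|do(W)): backdoor, adjust for {A}.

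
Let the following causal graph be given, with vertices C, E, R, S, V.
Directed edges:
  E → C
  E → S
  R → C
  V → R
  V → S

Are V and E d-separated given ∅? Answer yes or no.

Bayes-Ball from V | ∅ reaches {C,R,S}.
E ∉ reach(V|∅) ⇒ V ⊥ E | ∅.

Yes — V ⊥ E | ∅.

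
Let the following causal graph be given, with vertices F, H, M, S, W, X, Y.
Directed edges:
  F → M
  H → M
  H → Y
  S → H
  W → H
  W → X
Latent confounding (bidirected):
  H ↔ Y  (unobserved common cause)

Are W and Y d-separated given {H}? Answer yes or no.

Bayes-Ball from W | {H} reaches {S,X,Y}.
Y ∈ reach(W|{H}) ⇒ W ⊥̸ Y | {H}.

No — W and Y are d-connected given {H}.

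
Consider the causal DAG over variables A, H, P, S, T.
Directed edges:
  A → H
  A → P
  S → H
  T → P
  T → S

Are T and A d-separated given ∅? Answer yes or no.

Yes — T ⊥ A | ∅.

Bayes-Ball from T | ∅ reaches {H,P,S}.
A ∉ reach(T|∅) ⇒ T ⊥ A | ∅.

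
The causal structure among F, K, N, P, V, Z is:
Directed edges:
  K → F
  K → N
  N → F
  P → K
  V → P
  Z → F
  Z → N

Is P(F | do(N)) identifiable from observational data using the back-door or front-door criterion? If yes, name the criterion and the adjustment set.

desc(N)\{N}={F}; candidates ⊆ {K,P,V,Z}.
size 0: {}; under {} N still reaches {F,K,P,V,Z} ∋ F.
size 1: {K}, {P}, {V} …(+1); under {K} N still reaches {F,Z} ∋ F.
{K,Z}: N⊥F given {K,Z} in G with N→· removed — back-door holds.
P(F|do(N)) = Σ_{K,Z} P(F|N,K,Z)·P(K,Z).

P(F|do(N)): backdoor, adjust for {K, Z}.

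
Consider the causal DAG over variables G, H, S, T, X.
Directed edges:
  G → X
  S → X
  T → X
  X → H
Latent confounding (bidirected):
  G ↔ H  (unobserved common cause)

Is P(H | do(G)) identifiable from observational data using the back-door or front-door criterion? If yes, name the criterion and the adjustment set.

desc(G)\{G}={H,X}; candidates ⊆ {S,T}.
G↔H: latent back-door arc(s) into G.
size 0: {}; under {} G still reaches {H} ∋ H.
size 1: {S}, {T}; under {S} G still reaches {H} ∋ H.
size 2: {S,T}; under {S,T} G still reaches {H} ∋ H.
G↔H cannot be blocked by any observed set — no back-door set.
{X}: (i) intercepts every directed G→H path; (ii) no back-door G→{X}; (iii) {G} blocks every back-door {X}→H. Front-door holds.
P(H|do(G)) = Σ_{X} P(X|G) Σ_{G'} P(H|X,G')P(G').

P(H|do(G)): frontdoor, adjust for {X}.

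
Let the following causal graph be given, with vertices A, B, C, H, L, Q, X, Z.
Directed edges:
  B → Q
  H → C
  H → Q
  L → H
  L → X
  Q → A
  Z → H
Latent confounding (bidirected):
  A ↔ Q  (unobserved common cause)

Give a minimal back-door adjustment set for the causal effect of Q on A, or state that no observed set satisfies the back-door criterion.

desc(Q)\{Q}={A}; candidates ⊆ {B,C,H,L,X,Z}.
Q↔A: latent back-door arc(s) into Q.
size 0: {}; under {} Q still reaches {A,B,C,H,L,X,Z} ∋ A.
size 1: {B}, {C}, {H} …(+3); under {B} Q still reaches {A,C,H,L,X,Z} ∋ A.
size 2: {B,C}, {B,H}, {B,L} …(+12); under {B,C} Q still reaches {A,H,L,X,Z} ∋ A.
Q↔A cannot be blocked by any observed set — no back-door set.

Q→A: no observed back-door set.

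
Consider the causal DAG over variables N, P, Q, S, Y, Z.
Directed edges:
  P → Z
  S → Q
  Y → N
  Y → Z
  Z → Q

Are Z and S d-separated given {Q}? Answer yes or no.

No — Z and S are d-connected given {Q}.

Bayes-Ball from Z | {Q} reaches {N,P,S,Y}.
S ∈ reach(Z|{Q}) ⇒ Z ⊥̸ S | {Q}.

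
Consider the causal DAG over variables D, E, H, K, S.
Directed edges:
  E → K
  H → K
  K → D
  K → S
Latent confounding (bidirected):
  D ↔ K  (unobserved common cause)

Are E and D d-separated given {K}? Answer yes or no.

No — E and D are d-connected given {K}.

Bayes-Ball from E | {K} reaches {D,H}.
D ∈ reach(E|{K}) ⇒ E ⊥̸ D | {K}.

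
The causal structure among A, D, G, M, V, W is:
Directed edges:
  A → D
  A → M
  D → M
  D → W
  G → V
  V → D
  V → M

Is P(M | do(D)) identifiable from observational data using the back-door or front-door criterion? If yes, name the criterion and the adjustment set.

P(M|do(D)): backdoor, adjust for {A, V}.

desc(D)\{D}={M,W}; candidates ⊆ {A,G,V}.
size 0: {}; under {} D still reaches {A,G,M,V} ∋ M.
size 1: {A}, {G}, {V}; under {A} D still reaches {G,M,V} ∋ M.
{A,V}: D⊥M given {A,V} in G with D→· removed — back-door holds.
P(M|do(D)) = Σ_{A,V} P(M|D,A,V)·P(A,V).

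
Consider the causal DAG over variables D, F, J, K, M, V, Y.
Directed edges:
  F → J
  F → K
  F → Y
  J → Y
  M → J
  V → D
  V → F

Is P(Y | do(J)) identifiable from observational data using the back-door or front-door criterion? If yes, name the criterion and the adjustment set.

desc(J)\{J}={Y}; candidates ⊆ {D,F,K,M,V}.
size 0: {}; under {} J still reaches {D,F,K,M,V,Y} ∋ Y.
{F}: J⊥Y given {F} in G with J→· removed — back-door holds.
P(Y|do(J)) = Σ_{F} P(Y|J,F)·P(F).

P(Y|do(J)): backdoor, adjust for {F}.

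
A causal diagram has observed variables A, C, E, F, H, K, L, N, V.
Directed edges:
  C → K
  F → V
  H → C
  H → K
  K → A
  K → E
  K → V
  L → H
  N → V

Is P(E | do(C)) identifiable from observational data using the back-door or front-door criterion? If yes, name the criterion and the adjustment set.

desc(C)\{C}={A,E,K,V}; candidates ⊆ {F,H,L,N}.
size 0: {}; under {} C still reaches {A,E,H,K,L,V} ∋ E.
{H}: C⊥E given {H} in G with C→· removed — back-door holds.
P(E|do(C)) = Σ_{H} P(E|C,H)·P(H).

P(E|do(C)): backdoor, adjust for {H}.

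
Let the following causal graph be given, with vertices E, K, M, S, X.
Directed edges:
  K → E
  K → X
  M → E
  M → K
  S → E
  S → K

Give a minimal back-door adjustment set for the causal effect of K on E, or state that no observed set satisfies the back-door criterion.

K→E: minimal back-door set {M, S}.

desc(K)\{K}={E,X}; candidates ⊆ {M,S}.
size 0: {}; under {} K still reaches {E,M,S} ∋ E.
size 1: {M}, {S}; under {M} K still reaches {E,S} ∋ E.
{M,S}: K⊥E given {M,S} in G with K→· removed — back-door holds.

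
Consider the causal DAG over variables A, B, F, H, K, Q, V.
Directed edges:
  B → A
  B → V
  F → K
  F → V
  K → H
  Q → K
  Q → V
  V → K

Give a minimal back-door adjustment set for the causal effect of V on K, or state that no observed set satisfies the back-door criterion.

V→K: minimal back-door set {F, Q}.

desc(V)\{V}={H,K}; candidates ⊆ {A,B,F,Q}.
size 0: {}; under {} V still reaches {A,B,F,H,K,Q} ∋ K.
size 1: {A}, {B}, {F} …(+1); under {A} V still reaches {B,F,H,K,Q} ∋ K.
{F,Q}: V⊥K given {F,Q} in G with V→· removed — back-door holds.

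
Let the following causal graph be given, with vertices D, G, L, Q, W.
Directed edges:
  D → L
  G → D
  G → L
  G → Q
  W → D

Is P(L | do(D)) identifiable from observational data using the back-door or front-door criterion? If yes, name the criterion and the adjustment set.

desc(D)\{D}={L}; candidates ⊆ {G,Q,W}.
size 0: {}; under {} D still reaches {G,L,Q,W} ∋ L.
{G}: D⊥L given {G} in G with D→· removed — back-door holds.
P(L|do(D)) = Σ_{G} P(L|D,G)·P(G).

P(L|do(D)): backdoor, adjust for {G}.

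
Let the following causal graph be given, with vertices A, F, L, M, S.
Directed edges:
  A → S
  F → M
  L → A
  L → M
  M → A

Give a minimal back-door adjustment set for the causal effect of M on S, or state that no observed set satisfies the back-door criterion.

desc(M)\{M}={A,S}; candidates ⊆ {F,L}.
size 0: {}; under {} M still reaches {A,F,L,S} ∋ S.
{L}: M⊥S given {L} in G with M→· removed — back-door holds.

M→S: minimal back-door set {L}.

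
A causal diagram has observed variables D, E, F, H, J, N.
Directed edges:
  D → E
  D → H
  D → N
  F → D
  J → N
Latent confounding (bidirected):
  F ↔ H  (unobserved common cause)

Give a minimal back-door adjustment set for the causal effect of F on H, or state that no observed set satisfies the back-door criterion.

F→H: no observed back-door set.

desc(F)\{F}={D,E,H,N}; candidates ⊆ {J}.
F↔H: latent back-door arc(s) into F.
size 0: {}; under {} F still reaches {H} ∋ H.
size 1: {J}; under {J} F still reaches {H} ∋ H.
F↔H cannot be blocked by any observed set — no back-door set.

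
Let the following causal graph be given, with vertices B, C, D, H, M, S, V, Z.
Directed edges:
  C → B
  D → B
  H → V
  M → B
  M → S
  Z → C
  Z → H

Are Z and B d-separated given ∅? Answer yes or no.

No — Z and B are d-connected given ∅.

Bayes-Ball from Z | ∅ reaches {B,C,H,V}.
B ∈ reach(Z|∅) ⇒ Z ⊥̸ B | ∅.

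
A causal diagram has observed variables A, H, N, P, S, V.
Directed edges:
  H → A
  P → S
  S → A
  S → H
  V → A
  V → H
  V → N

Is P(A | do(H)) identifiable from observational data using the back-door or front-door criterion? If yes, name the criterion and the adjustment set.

P(A|do(H)): backdoor, adjust for {S, V}.

desc(H)\{H}={A}; candidates ⊆ {N,P,S,V}.
size 0: {}; under {} H still reaches {A,N,P,S,V} ∋ A.
size 1: {N}, {P}, {S} …(+1); under {N} H still reaches {A,P,S,V} ∋ A.
{S,V}: H⊥A given {S,V} in G with H→· removed — back-door holds.
P(A|do(H)) = Σ_{S,V} P(A|H,S,V)·P(S,V).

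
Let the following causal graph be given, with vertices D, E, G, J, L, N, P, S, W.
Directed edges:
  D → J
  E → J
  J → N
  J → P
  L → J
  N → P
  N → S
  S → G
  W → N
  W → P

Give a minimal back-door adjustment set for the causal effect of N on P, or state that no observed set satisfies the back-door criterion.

desc(N)\{N}={G,P,S}; candidates ⊆ {D,E,J,L,W}.
size 0: {}; under {} N still reaches {D,E,J,L,P,W} ∋ P.
size 1: {D}, {E}, {J} …(+2); under {D} N still reaches {E,J,L,P,W} ∋ P.
{J,W}: N⊥P given {J,W} in G with N→· removed — back-door holds.

N→P: minimal back-door set {J, W}.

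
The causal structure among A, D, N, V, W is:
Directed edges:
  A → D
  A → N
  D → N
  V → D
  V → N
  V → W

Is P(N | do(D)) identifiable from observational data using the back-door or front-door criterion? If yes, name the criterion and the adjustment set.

desc(D)\{D}={N}; candidates ⊆ {A,V,W}.
size 0: {}; under {} D still reaches {A,N,V,W} ∋ N.
size 1: {A}, {V}, {W}; under {A} D still reaches {N,V,W} ∋ N.
{A,V}: D⊥N given {A,V} in G with D→· removed — back-door holds.
P(N|do(D)) = Σ_{A,V} P(N|D,A,V)·P(A,V).

P(N|do(D)): backdoor, adjust for {A, V}.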